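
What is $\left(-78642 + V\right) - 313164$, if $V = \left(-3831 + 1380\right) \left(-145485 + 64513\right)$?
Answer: $198070566$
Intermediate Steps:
$V = 198462372$ ($V = \left(-2451\right) \left(-80972\right) = 198462372$)
$\left(-78642 + V\right) - 313164 = \left(-78642 + 198462372\right) - 313164 = 198383730 - 313164 = 198070566$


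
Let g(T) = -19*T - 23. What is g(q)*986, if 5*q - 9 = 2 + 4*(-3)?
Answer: -94656/5 ≈ -18931.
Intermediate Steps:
q = -⅕ (q = 9/5 + (2 + 4*(-3))/5 = 9/5 + (2 - 12)/5 = 9/5 + (⅕)*(-10) = 9/5 - 2 = -⅕ ≈ -0.20000)
g(T) = -23 - 19*T
g(q)*986 = (-23 - 19*(-⅕))*986 = (-23 + 19/5)*986 = -96/5*986 = -94656/5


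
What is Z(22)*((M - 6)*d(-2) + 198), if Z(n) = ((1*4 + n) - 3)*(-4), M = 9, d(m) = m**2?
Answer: -19320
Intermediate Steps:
Z(n) = -4 - 4*n (Z(n) = ((4 + n) - 3)*(-4) = (1 + n)*(-4) = -4 - 4*n)
Z(22)*((M - 6)*d(-2) + 198) = (-4 - 4*22)*((9 - 6)*(-2)**2 + 198) = (-4 - 88)*(3*4 + 198) = -92*(12 + 198) = -92*210 = -19320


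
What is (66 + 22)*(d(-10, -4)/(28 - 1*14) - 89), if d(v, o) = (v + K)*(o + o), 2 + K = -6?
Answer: -48488/7 ≈ -6926.9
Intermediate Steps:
K = -8 (K = -2 - 6 = -8)
d(v, o) = 2*o*(-8 + v) (d(v, o) = (v - 8)*(o + o) = (-8 + v)*(2*o) = 2*o*(-8 + v))
(66 + 22)*(d(-10, -4)/(28 - 1*14) - 89) = (66 + 22)*((2*(-4)*(-8 - 10))/(28 - 1*14) - 89) = 88*((2*(-4)*(-18))/(28 - 14) - 89) = 88*(144/14 - 89) = 88*(144*(1/14) - 89) = 88*(72/7 - 89) = 88*(-551/7) = -48488/7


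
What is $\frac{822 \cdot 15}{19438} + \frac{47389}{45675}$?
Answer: $\frac{742160066}{443915325} \approx 1.6719$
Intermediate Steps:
$\frac{822 \cdot 15}{19438} + \frac{47389}{45675} = 12330 \cdot \frac{1}{19438} + 47389 \cdot \frac{1}{45675} = \frac{6165}{9719} + \frac{47389}{45675} = \frac{742160066}{443915325}$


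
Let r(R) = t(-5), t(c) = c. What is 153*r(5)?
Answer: -765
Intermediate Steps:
r(R) = -5
153*r(5) = 153*(-5) = -765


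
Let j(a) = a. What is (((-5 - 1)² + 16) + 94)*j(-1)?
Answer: -146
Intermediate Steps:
(((-5 - 1)² + 16) + 94)*j(-1) = (((-5 - 1)² + 16) + 94)*(-1) = (((-6)² + 16) + 94)*(-1) = ((36 + 16) + 94)*(-1) = (52 + 94)*(-1) = 146*(-1) = -146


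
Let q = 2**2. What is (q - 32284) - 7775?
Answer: -40055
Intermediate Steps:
q = 4
(q - 32284) - 7775 = (4 - 32284) - 7775 = -32280 - 7775 = -40055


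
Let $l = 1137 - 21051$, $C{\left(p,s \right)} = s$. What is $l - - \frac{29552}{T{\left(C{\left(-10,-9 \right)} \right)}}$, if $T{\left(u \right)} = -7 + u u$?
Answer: $- \frac{722042}{37} \approx -19515.0$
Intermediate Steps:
$T{\left(u \right)} = -7 + u^{2}$
$l = -19914$ ($l = 1137 - 21051 = -19914$)
$l - - \frac{29552}{T{\left(C{\left(-10,-9 \right)} \right)}} = -19914 - - \frac{29552}{-7 + \left(-9\right)^{2}} = -19914 - - \frac{29552}{-7 + 81} = -19914 - - \frac{29552}{74} = -19914 - \left(-29552\right) \frac{1}{74} = -19914 - - \frac{14776}{37} = -19914 + \frac{14776}{37} = - \frac{722042}{37}$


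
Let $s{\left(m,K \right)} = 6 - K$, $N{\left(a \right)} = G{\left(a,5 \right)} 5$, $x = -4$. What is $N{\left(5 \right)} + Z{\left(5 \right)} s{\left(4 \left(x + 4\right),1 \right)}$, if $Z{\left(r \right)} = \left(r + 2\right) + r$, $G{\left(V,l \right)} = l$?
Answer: $85$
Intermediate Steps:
$Z{\left(r \right)} = 2 + 2 r$ ($Z{\left(r \right)} = \left(2 + r\right) + r = 2 + 2 r$)
$N{\left(a \right)} = 25$ ($N{\left(a \right)} = 5 \cdot 5 = 25$)
$N{\left(5 \right)} + Z{\left(5 \right)} s{\left(4 \left(x + 4\right),1 \right)} = 25 + \left(2 + 2 \cdot 5\right) \left(6 - 1\right) = 25 + \left(2 + 10\right) \left(6 - 1\right) = 25 + 12 \cdot 5 = 25 + 60 = 85$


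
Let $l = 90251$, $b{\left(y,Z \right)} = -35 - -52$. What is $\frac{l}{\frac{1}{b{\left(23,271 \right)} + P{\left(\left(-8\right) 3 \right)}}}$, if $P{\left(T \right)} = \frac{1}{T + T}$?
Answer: $\frac{73554565}{48} \approx 1.5324 \cdot 10^{6}$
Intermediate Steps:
$b{\left(y,Z \right)} = 17$ ($b{\left(y,Z \right)} = -35 + 52 = 17$)
$P{\left(T \right)} = \frac{1}{2 T}$
$\frac{l}{\frac{1}{b{\left(23,271 \right)} + P{\left(\left(-8\right) 3 \right)}}} = \frac{90251}{\frac{1}{17 + \frac{1}{2 \left(\left(-8\right) 3\right)}}} = \frac{90251}{\frac{1}{17 + \frac{1}{2 \left(-24\right)}}} = \frac{90251}{\frac{1}{17 + \frac{1}{2} \left(- \frac{1}{24}\right)}} = \frac{90251}{\frac{1}{17 - \frac{1}{48}}} = \frac{90251}{\frac{1}{\frac{815}{48}}} = \frac{90251}{\frac{48}{815}} = 90251 \cdot \frac{815}{48} = \frac{73554565}{48}$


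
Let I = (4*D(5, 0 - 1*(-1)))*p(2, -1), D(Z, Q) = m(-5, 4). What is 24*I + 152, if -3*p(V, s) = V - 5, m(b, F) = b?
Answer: -328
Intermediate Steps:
p(V, s) = 5/3 - V/3 (p(V, s) = -(V - 5)/3 = -(-5 + V)/3 = 5/3 - V/3)
D(Z, Q) = -5
I = -20 (I = (4*(-5))*(5/3 - 1/3*2) = -20*(5/3 - 2/3) = -20*1 = -20)
24*I + 152 = 24*(-20) + 152 = -480 + 152 = -328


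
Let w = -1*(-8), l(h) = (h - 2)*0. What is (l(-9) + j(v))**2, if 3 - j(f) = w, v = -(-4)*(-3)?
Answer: 25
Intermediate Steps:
l(h) = 0 (l(h) = (-2 + h)*0 = 0)
w = 8
v = -12 (v = -4*3 = -12)
j(f) = -5 (j(f) = 3 - 1*8 = 3 - 8 = -5)
(l(-9) + j(v))**2 = (0 - 5)**2 = (-5)**2 = 25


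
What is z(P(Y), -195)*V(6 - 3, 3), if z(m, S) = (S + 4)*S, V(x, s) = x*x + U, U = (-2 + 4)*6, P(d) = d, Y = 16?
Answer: 782145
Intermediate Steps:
U = 12 (U = 2*6 = 12)
V(x, s) = 12 + x² (V(x, s) = x*x + 12 = x² + 12 = 12 + x²)
z(m, S) = S*(4 + S) (z(m, S) = (4 + S)*S = S*(4 + S))
z(P(Y), -195)*V(6 - 3, 3) = (-195*(4 - 195))*(12 + (6 - 3)²) = (-195*(-191))*(12 + 3²) = 37245*(12 + 9) = 37245*21 = 782145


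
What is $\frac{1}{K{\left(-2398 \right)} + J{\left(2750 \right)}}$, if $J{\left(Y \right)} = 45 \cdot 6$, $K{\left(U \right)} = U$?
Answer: $- \frac{1}{2128} \approx -0.00046992$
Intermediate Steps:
$J{\left(Y \right)} = 270$
$\frac{1}{K{\left(-2398 \right)} + J{\left(2750 \right)}} = \frac{1}{-2398 + 270} = \frac{1}{-2128} = - \frac{1}{2128}$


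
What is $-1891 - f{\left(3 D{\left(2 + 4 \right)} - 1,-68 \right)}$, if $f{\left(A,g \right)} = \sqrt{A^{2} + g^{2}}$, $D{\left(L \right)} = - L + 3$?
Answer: $-1891 - 2 \sqrt{1181} \approx -1959.7$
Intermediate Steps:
$D{\left(L \right)} = 3 - L$
$-1891 - f{\left(3 D{\left(2 + 4 \right)} - 1,-68 \right)} = -1891 - \sqrt{\left(3 \left(3 - \left(2 + 4\right)\right) - 1\right)^{2} + \left(-68\right)^{2}} = -1891 - \sqrt{\left(3 \left(3 - 6\right) - 1\right)^{2} + 4624} = -1891 - \sqrt{\left(3 \left(-3\right) - 1\right)^{2} + 4624} = -1891 - \sqrt{\left(-9 - 1\right)^{2} + 4624} = -1891 - \sqrt{\left(-10\right)^{2} + 4624} = -1891 - \sqrt{100 + 4624} = -1891 - \sqrt{4724} = -1891 - 2 \sqrt{1181}$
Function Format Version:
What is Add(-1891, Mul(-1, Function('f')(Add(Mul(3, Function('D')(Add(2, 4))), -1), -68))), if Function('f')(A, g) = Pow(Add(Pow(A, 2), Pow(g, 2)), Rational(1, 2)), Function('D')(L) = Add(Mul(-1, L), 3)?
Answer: Add(-1891, Mul(-2, Pow(1181, Rational(1, 2)))) ≈ -1959.7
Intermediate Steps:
Function('D')(L) = Add(3, Mul(-1, L))
Add(-1891, Mul(-1, Function('f')(Add(Mul(3, Function('D')(Add(2, 4))), -1), -68))) = Add(-1891, Mul(-1, Pow(Add(Pow(Add(Mul(3, Add(3, Mul(-1, Add(2, 4)))), -1), 2), Pow(-68, 2)), Rational(1, 2)))) = Add(-1891, Mul(-1, Pow(Add(Pow(Add(Mul(3, Add(3, Mul(-1, 6))), -1), 2), 4624), Rational(1, 2)))) = Add(-1891, Mul(-1, Pow(Add(Pow(Add(Mul(3, Add(3, -6)), -1), 2), 4624), Rational(1, 2)))) = Add(-1891, Mul(-1, Pow(Add(Pow(Add(Mul(3, -3), -1), 2), 4624), Rational(1, 2)))) = Add(-1891, Mul(-1, Pow(Add(Pow(Add(-9, -1), 2), 4624), Rational(1, 2)))) = Add(-1891, Mul(-1, Pow(Add(Pow(-10, 2), 4624), Rational(1, 2)))) = Add(-1891, Mul(-1, Pow(Add(100, 4624), Rational(1, 2)))) = Add(-1891, Mul(-1, Pow(4724, Rational(1, 2)))) = Add(-1891, Mul(-1, Mul(2, Pow(1181, Rational(1, 2))))) = Add(-1891, Mul(-2, Pow(1181, Rational(1, 2))))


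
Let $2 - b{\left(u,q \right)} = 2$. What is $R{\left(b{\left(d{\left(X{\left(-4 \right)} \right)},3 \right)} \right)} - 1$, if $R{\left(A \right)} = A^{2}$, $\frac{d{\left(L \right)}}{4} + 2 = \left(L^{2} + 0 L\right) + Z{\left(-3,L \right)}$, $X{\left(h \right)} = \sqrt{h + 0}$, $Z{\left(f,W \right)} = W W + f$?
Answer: $-1$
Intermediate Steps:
$Z{\left(f,W \right)} = f + W^{2}$ ($Z{\left(f,W \right)} = W^{2} + f = f + W^{2}$)
$X{\left(h \right)} = \sqrt{h}$
$d{\left(L \right)} = -20 + 8 L^{2}$ ($d{\left(L \right)} = -8 + 4 \left(\left(L^{2} + 0 L\right) + \left(-3 + L^{2}\right)\right) = -8 + 4 \left(\left(L^{2} + 0\right) + \left(-3 + L^{2}\right)\right) = -8 + 4 \left(L^{2} + \left(-3 + L^{2}\right)\right) = -8 + 4 \left(-3 + 2 L^{2}\right) = -8 + \left(-12 + 8 L^{2}\right) = -20 + 8 L^{2}$)
$b{\left(u,q \right)} = 0$ ($b{\left(u,q \right)} = 2 - 2 = 0$)
$R{\left(b{\left(d{\left(X{\left(-4 \right)} \right)},3 \right)} \right)} - 1 = 0^{2} - 1 = 0 - 1 = -1$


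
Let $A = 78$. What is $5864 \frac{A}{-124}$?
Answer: $- \frac{114348}{31} \approx -3688.6$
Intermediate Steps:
$5864 \frac{A}{-124} = 5864 \frac{78}{-124} = 5864 \cdot 78 \left(- \frac{1}{124}\right) = 5864 \left(- \frac{39}{62}\right) = - \frac{114348}{31}$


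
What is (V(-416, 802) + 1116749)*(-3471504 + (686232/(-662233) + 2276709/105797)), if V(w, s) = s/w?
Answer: -56495965673327794525193301/14572951057808 ≈ -3.8768e+12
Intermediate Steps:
(V(-416, 802) + 1116749)*(-3471504 + (686232/(-662233) + 2276709/105797)) = (802/(-416) + 1116749)*(-3471504 + (686232/(-662233) + 2276709/105797)) = (802*(-1/416) + 1116749)*(-3471504 + (686232*(-1/662233) + 2276709*(1/105797))) = (-401/208 + 1116749)*(-3471504 + (-686232/662233 + 2276709/105797)) = 232283391*(-3471504 + 1435110544293/70062264701)/208 = (232283391/208)*(-243219997048036011/70062264701) = -56495965673327794525193301/14572951057808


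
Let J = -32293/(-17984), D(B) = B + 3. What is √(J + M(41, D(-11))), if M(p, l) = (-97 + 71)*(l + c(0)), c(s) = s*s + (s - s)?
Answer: √1060203165/2248 ≈ 14.484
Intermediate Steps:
c(s) = s² (c(s) = s² + 0 = s²)
D(B) = 3 + B
M(p, l) = -26*l (M(p, l) = (-97 + 71)*(l + 0²) = -26*(l + 0) = -26*l)
J = 32293/17984 (J = -32293*(-1/17984) = 32293/17984 ≈ 1.7957)
√(J + M(41, D(-11))) = √(32293/17984 - 26*(3 - 11)) = √(32293/17984 - 26*(-8)) = √(32293/17984 + 208) = √(3772965/17984) = √1060203165/2248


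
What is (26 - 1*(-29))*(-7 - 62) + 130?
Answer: -3665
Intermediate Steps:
(26 - 1*(-29))*(-7 - 62) + 130 = (26 + 29)*(-69) + 130 = 55*(-69) + 130 = -3795 + 130 = -3665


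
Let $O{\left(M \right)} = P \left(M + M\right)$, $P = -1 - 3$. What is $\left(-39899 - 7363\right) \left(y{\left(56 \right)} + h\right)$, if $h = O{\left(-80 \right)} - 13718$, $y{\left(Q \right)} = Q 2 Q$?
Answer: $321665172$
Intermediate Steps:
$P = -4$
$O{\left(M \right)} = - 8 M$ ($O{\left(M \right)} = - 4 \left(M + M\right) = - 4 \cdot 2 M = - 8 M$)
$y{\left(Q \right)} = 2 Q^{2}$ ($y{\left(Q \right)} = 2 Q Q = 2 Q^{2}$)
$h = -13078$ ($h = \left(-8\right) \left(-80\right) - 13718 = 640 - 13718 = -13078$)
$\left(-39899 - 7363\right) \left(y{\left(56 \right)} + h\right) = \left(-39899 - 7363\right) \left(2 \cdot 56^{2} - 13078\right) = - 47262 \left(2 \cdot 3136 - 13078\right) = - 47262 \left(6272 - 13078\right) = \left(-47262\right) \left(-6806\right) = 321665172$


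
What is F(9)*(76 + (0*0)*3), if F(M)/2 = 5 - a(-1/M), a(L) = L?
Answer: 6992/9 ≈ 776.89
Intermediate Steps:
F(M) = 10 + 2/M (F(M) = 2*(5 - (-1)/M) = 2*(5 + 1/M) = 10 + 2/M)
F(9)*(76 + (0*0)*3) = (10 + 2/9)*(76 + (0*0)*3) = (10 + 2*(1/9))*(76 + 0*3) = (10 + 2/9)*(76 + 0) = (92/9)*76 = 6992/9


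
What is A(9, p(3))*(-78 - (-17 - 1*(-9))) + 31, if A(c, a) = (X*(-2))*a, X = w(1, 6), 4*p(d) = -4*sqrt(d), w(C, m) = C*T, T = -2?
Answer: 31 + 280*sqrt(3) ≈ 515.97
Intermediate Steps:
w(C, m) = -2*C (w(C, m) = C*(-2) = -2*C)
p(d) = -sqrt(d) (p(d) = (-4*sqrt(d))/4 = -sqrt(d))
X = -2 (X = -2*1 = -2)
A(c, a) = 4*a (A(c, a) = (-2*(-2))*a = 4*a)
A(9, p(3))*(-78 - (-17 - 1*(-9))) + 31 = (4*(-sqrt(3)))*(-78 - (-17 - 1*(-9))) + 31 = (-4*sqrt(3))*(-78 - (-17 + 9)) + 31 = (-4*sqrt(3))*(-78 - 1*(-8)) + 31 = (-4*sqrt(3))*(-78 + 8) + 31 = -4*sqrt(3)*(-70) + 31 = 280*sqrt(3) + 31 = 31 + 280*sqrt(3)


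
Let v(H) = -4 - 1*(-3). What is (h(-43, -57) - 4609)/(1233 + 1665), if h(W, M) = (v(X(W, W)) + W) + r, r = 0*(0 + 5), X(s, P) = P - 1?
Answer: -517/322 ≈ -1.6056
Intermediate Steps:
X(s, P) = -1 + P
v(H) = -1 (v(H) = -4 + 3 = -1)
r = 0 (r = 0*5 = 0)
h(W, M) = -1 + W (h(W, M) = (-1 + W) + 0 = -1 + W)
(h(-43, -57) - 4609)/(1233 + 1665) = ((-1 - 43) - 4609)/(1233 + 1665) = (-44 - 4609)/2898 = -4653*1/2898 = -517/322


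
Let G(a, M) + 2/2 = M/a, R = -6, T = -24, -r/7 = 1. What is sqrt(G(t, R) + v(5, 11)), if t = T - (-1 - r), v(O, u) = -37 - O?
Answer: I*sqrt(1070)/5 ≈ 6.5422*I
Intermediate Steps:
r = -7 (r = -7*1 = -7)
t = -30 (t = -24 - (-1 - 1*(-7)) = -24 - (-1 + 7) = -24 - 1*6 = -24 - 6 = -30)
G(a, M) = -1 + M/a
sqrt(G(t, R) + v(5, 11)) = sqrt((-6 - 1*(-30))/(-30) + (-37 - 1*5)) = sqrt(-(-6 + 30)/30 + (-37 - 5)) = sqrt(-1/30*24 - 42) = sqrt(-4/5 - 42) = sqrt(-214/5) = I*sqrt(1070)/5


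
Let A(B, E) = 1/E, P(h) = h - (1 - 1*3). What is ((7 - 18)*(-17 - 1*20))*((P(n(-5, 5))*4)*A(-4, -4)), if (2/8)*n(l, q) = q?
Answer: -8954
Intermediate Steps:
n(l, q) = 4*q
P(h) = 2 + h (P(h) = h - (1 - 3) = h - 1*(-2) = h + 2 = 2 + h)
((7 - 18)*(-17 - 1*20))*((P(n(-5, 5))*4)*A(-4, -4)) = ((7 - 18)*(-17 - 1*20))*(((2 + 4*5)*4)/(-4)) = (-11*(-17 - 20))*(((2 + 20)*4)*(-¼)) = (-11*(-37))*((22*4)*(-¼)) = 407*(88*(-¼)) = 407*(-22) = -8954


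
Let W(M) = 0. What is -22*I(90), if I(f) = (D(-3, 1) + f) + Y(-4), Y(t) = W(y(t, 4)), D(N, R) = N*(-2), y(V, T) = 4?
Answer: -2112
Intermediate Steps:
D(N, R) = -2*N
Y(t) = 0
I(f) = 6 + f (I(f) = (-2*(-3) + f) + 0 = (6 + f) + 0 = 6 + f)
-22*I(90) = -22*(6 + 90) = -22*96 = -2112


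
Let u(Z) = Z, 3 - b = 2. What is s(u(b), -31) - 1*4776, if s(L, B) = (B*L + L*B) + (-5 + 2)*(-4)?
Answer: -4826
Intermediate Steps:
b = 1 (b = 3 - 1*2 = 3 - 2 = 1)
s(L, B) = 12 + 2*B*L (s(L, B) = (B*L + B*L) - 3*(-4) = 2*B*L + 12 = 12 + 2*B*L)
s(u(b), -31) - 1*4776 = (12 + 2*(-31)*1) - 1*4776 = (12 - 62) - 4776 = -50 - 4776 = -4826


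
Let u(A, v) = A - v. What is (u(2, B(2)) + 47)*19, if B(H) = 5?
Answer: 836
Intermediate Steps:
(u(2, B(2)) + 47)*19 = ((2 - 1*5) + 47)*19 = ((2 - 5) + 47)*19 = (-3 + 47)*19 = 44*19 = 836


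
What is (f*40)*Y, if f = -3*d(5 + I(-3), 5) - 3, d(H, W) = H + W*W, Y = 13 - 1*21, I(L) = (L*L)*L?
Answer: 3840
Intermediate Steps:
I(L) = L**3 (I(L) = L**2*L = L**3)
Y = -8 (Y = 13 - 21 = -8)
d(H, W) = H + W**2
f = -12 (f = -3*((5 + (-3)**3) + 5**2) - 3 = -3*((5 - 27) + 25) - 3 = -3*(-22 + 25) - 3 = -3*3 - 3 = -9 - 3 = -12)
(f*40)*Y = -12*40*(-8) = -480*(-8) = 3840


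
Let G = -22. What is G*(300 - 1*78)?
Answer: -4884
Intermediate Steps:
G*(300 - 1*78) = -22*(300 - 1*78) = -22*(300 - 78) = -22*222 = -4884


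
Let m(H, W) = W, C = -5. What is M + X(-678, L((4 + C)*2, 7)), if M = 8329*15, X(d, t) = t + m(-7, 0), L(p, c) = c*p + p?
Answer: 124919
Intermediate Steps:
L(p, c) = p + c*p
X(d, t) = t (X(d, t) = t + 0 = t)
M = 124935
M + X(-678, L((4 + C)*2, 7)) = 124935 + ((4 - 5)*2)*(1 + 7) = 124935 - 1*2*8 = 124935 - 2*8 = 124935 - 16 = 124919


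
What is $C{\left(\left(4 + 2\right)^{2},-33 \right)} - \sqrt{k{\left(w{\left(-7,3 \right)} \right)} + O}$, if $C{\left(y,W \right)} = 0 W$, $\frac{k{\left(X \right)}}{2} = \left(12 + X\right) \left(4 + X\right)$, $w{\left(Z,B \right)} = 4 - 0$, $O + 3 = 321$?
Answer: $- \sqrt{574} \approx -23.958$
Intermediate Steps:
$O = 318$ ($O = -3 + 321 = 318$)
$w{\left(Z,B \right)} = 4$ ($w{\left(Z,B \right)} = 4 + 0 = 4$)
$k{\left(X \right)} = 2 \left(4 + X\right) \left(12 + X\right)$ ($k{\left(X \right)} = 2 \left(12 + X\right) \left(4 + X\right) = 2 \left(4 + X\right) \left(12 + X\right)$)
$C{\left(y,W \right)} = 0$
$C{\left(\left(4 + 2\right)^{2},-33 \right)} - \sqrt{k{\left(w{\left(-7,3 \right)} \right)} + O} = 0 - \sqrt{\left(96 + 2 \cdot 4^{2} + 32 \cdot 4\right) + 318} = 0 - \sqrt{\left(96 + 2 \cdot 16 + 128\right) + 318} = 0 - \sqrt{\left(96 + 32 + 128\right) + 318} = 0 - \sqrt{256 + 318} = 0 - \sqrt{574} = - \sqrt{574}$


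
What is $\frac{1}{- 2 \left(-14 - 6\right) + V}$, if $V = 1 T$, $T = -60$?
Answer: $- \frac{1}{20} \approx -0.05$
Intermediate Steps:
$V = -60$ ($V = 1 \left(-60\right) = -60$)
$\frac{1}{- 2 \left(-14 - 6\right) + V} = \frac{1}{- 2 \left(-14 - 6\right) - 60} = \frac{1}{\left(-2\right) \left(-20\right) - 60} = \frac{1}{40 - 60} = \frac{1}{-20} = - \frac{1}{20}$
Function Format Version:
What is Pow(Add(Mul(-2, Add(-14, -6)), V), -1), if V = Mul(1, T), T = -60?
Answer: Rational(-1, 20) ≈ -0.050000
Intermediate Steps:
V = -60 (V = Mul(1, -60) = -60)
Pow(Add(Mul(-2, Add(-14, -6)), V), -1) = Pow(Add(Mul(-2, Add(-14, -6)), -60), -1) = Pow(Add(Mul(-2, -20), -60), -1) = Pow(Add(40, -60), -1) = Pow(-20, -1) = Rational(-1, 20)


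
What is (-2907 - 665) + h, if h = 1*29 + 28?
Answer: -3515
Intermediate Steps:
h = 57 (h = 29 + 28 = 57)
(-2907 - 665) + h = (-2907 - 665) + 57 = -3572 + 57 = -3515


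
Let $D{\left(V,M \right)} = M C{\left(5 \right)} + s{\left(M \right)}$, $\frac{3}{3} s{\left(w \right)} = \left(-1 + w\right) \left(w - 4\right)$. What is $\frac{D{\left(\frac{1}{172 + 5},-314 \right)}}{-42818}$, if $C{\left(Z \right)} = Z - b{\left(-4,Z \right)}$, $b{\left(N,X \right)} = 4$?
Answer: $- \frac{632}{271} \approx -2.3321$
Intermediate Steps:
$C{\left(Z \right)} = -4 + Z$ ($C{\left(Z \right)} = Z - 4 = -4 + Z$)
$s{\left(w \right)} = \left(-1 + w\right) \left(-4 + w\right)$ ($s{\left(w \right)} = \left(-1 + w\right) \left(w - 4\right) = \left(-1 + w\right) \left(-4 + w\right)$)
$D{\left(V,M \right)} = 4 + M^{2} - 4 M$ ($D{\left(V,M \right)} = M \left(-4 + 5\right) + \left(4 + M^{2} - 5 M\right) = M 1 + \left(4 + M^{2} - 5 M\right) = M + \left(4 + M^{2} - 5 M\right) = 4 + M^{2} - 4 M$)
$\frac{D{\left(\frac{1}{172 + 5},-314 \right)}}{-42818} = \frac{4 + \left(-314\right)^{2} - -1256}{-42818} = \left(4 + 98596 + 1256\right) \left(- \frac{1}{42818}\right) = 99856 \left(- \frac{1}{42818}\right) = - \frac{632}{271}$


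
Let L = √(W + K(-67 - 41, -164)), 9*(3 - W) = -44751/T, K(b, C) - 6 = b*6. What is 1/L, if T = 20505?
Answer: -3*I*√16785550205/9823292 ≈ -0.039567*I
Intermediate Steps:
K(b, C) = 6 + 6*b (K(b, C) = 6 + b*6 = 6 + 6*b)
W = 199462/61515 (W = 3 - (-14917)/(3*20505) = 3 - ⅑*(-14917/6835) = 3 + 14917/61515 = 199462/61515 ≈ 3.2425)
L = 4*I*√16785550205/20505 (L = √(199462/61515 + (6 + 6*(-67 - 41))) = √(199462/61515 + (6 + 6*(-108))) = √(199462/61515 + (6 - 648)) = √(199462/61515 - 642) = √(-39293168/61515) = 4*I*√16785550205/20505 ≈ 25.274*I)
1/L = 1/(4*I*√16785550205/20505) = -3*I*√16785550205/9823292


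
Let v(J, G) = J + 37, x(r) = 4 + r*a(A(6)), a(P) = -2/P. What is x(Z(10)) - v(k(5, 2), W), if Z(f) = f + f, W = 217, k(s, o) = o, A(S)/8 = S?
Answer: -215/6 ≈ -35.833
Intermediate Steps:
A(S) = 8*S
Z(f) = 2*f
x(r) = 4 - r/24 (x(r) = 4 + r*(-2/(8*6)) = 4 + r*(-2/48) = 4 + r*(-2*1/48) = 4 + r*(-1/24) = 4 - r/24)
v(J, G) = 37 + J
x(Z(10)) - v(k(5, 2), W) = (4 - 10/12) - (37 + 2) = (4 - 1/24*20) - 1*39 = (4 - ⅚) - 39 = 19/6 - 39 = -215/6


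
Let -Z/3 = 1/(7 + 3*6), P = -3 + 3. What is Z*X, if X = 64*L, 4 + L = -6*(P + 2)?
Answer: 3072/25 ≈ 122.88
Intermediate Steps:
P = 0
L = -16 (L = -4 - 6*(0 + 2) = -4 - 6*2 = -4 - 12 = -16)
X = -1024 (X = 64*(-16) = -1024)
Z = -3/25 (Z = -3/(7 + 3*6) = -3/(7 + 18) = -3/25 ≈ -0.12000)
Z*X = -3/25*(-1024) = 3072/25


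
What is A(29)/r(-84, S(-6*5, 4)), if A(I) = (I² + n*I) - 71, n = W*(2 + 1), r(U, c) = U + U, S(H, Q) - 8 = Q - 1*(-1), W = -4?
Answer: -211/84 ≈ -2.5119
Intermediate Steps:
S(H, Q) = 9 + Q (S(H, Q) = 8 + (Q - 1*(-1)) = 8 + (Q + 1) = 8 + (1 + Q) = 9 + Q)
r(U, c) = 2*U
n = -12 (n = -4*(2 + 1) = -4*3 = -12)
A(I) = -71 + I² - 12*I (A(I) = (I² - 12*I) - 71 = -71 + I² - 12*I)
A(29)/r(-84, S(-6*5, 4)) = (-71 + 29² - 12*29)/((2*(-84))) = (-71 + 841 - 348)/(-168) = 422*(-1/168) = -211/84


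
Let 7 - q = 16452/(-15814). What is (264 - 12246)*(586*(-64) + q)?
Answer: 3552429986046/7907 ≈ 4.4928e+8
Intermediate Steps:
q = 63575/7907 (q = 7 - 16452/(-15814) = 7 - 16452*(-1)/15814 = 7 - 1*(-8226/7907) = 7 + 8226/7907 = 63575/7907 ≈ 8.0403)
(264 - 12246)*(586*(-64) + q) = (264 - 12246)*(586*(-64) + 63575/7907) = -11982*(-37504 + 63575/7907) = -11982*(-296480553/7907) = 3552429986046/7907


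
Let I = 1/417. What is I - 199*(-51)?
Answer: 4232134/417 ≈ 10149.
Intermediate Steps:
I = 1/417 ≈ 0.0023981
I - 199*(-51) = 1/417 - 199*(-51) = 1/417 + 10149 = 4232134/417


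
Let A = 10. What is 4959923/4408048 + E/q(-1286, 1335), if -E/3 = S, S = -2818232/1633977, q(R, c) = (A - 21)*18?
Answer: 261233752458875/237687418547568 ≈ 1.0991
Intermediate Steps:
q(R, c) = -198 (q(R, c) = (10 - 21)*18 = -11*18 = -198)
S = -2818232/1633977 (S = -2818232*1/1633977 = -2818232/1633977 ≈ -1.7248)
E = 2818232/544659 (E = -3*(-2818232/1633977) = 2818232/544659 ≈ 5.1743)
4959923/4408048 + E/q(-1286, 1335) = 4959923/4408048 + (2818232/544659)/(-198) = 4959923*(1/4408048) + (2818232/544659)*(-1/198) = 4959923/4408048 - 1409116/53921241 = 261233752458875/237687418547568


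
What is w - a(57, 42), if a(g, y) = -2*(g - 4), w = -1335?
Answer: -1229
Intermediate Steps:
a(g, y) = 8 - 2*g (a(g, y) = -2*(-4 + g) = 8 - 2*g)
w - a(57, 42) = -1335 - (8 - 2*57) = -1335 - (8 - 114) = -1335 - 1*(-106) = -1335 + 106 = -1229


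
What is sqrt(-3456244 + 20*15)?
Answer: 2*I*sqrt(863986) ≈ 1859.0*I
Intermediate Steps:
sqrt(-3456244 + 20*15) = sqrt(-3456244 + 300) = sqrt(-3455944) = 2*I*sqrt(863986)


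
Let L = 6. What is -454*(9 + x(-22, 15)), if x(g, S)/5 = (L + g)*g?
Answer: -803126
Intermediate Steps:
x(g, S) = 5*g*(6 + g) (x(g, S) = 5*((6 + g)*g) = 5*(g*(6 + g)) = 5*g*(6 + g))
-454*(9 + x(-22, 15)) = -454*(9 + 5*(-22)*(6 - 22)) = -454*(9 + 5*(-22)*(-16)) = -454*(9 + 1760) = -454*1769 = -803126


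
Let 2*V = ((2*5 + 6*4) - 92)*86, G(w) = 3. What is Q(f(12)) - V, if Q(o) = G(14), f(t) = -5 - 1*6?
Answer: 2497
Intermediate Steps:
f(t) = -11 (f(t) = -5 - 6 = -11)
Q(o) = 3
V = -2494 (V = (((2*5 + 6*4) - 92)*86)/2 = (((10 + 24) - 92)*86)/2 = ((34 - 92)*86)/2 = (-58*86)/2 = (1/2)*(-4988) = -2494)
Q(f(12)) - V = 3 - 1*(-2494) = 3 + 2494 = 2497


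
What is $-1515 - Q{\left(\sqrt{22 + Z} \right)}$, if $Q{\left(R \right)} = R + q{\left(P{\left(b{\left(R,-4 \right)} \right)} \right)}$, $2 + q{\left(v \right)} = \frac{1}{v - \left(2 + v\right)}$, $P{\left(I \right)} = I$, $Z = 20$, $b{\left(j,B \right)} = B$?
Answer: $- \frac{3025}{2} - \sqrt{42} \approx -1519.0$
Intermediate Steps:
$q{\left(v \right)} = - \frac{5}{2}$ ($q{\left(v \right)} = -2 + \frac{1}{v - \left(2 + v\right)} = -2 + \frac{1}{-2} = -2 - \frac{1}{2} = - \frac{5}{2}$)
$Q{\left(R \right)} = - \frac{5}{2} + R$ ($Q{\left(R \right)} = R - \frac{5}{2} = - \frac{5}{2} + R$)
$-1515 - Q{\left(\sqrt{22 + Z} \right)} = -1515 - \left(- \frac{5}{2} + \sqrt{22 + 20}\right) = -1515 - \left(- \frac{5}{2} + \sqrt{42}\right) = -1515 + \left(\frac{5}{2} - \sqrt{42}\right) = - \frac{3025}{2} - \sqrt{42}$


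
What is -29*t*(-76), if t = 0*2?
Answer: 0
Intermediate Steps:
t = 0
-29*t*(-76) = -29*0*(-76) = 0*(-76) = 0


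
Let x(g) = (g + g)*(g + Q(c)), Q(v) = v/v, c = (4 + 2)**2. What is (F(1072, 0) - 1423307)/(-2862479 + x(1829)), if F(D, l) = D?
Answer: -1422235/3831661 ≈ -0.37118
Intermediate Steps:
c = 36 (c = 6**2 = 36)
Q(v) = 1
x(g) = 2*g*(1 + g) (x(g) = (g + g)*(g + 1) = (2*g)*(1 + g) = 2*g*(1 + g))
(F(1072, 0) - 1423307)/(-2862479 + x(1829)) = (1072 - 1423307)/(-2862479 + 2*1829*(1 + 1829)) = -1422235/(-2862479 + 2*1829*1830) = -1422235/(-2862479 + 6694140) = -1422235/3831661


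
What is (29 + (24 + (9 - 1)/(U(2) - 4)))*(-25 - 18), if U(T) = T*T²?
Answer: -2365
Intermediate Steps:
U(T) = T³
(29 + (24 + (9 - 1)/(U(2) - 4)))*(-25 - 18) = (29 + (24 + (9 - 1)/(2³ - 4)))*(-25 - 18) = (29 + (24 + 8/(8 - 4)))*(-43) = (29 + (24 + 8/4))*(-43) = (29 + (24 + 8*(¼)))*(-43) = (29 + (24 + 2))*(-43) = (29 + 26)*(-43) = 55*(-43) = -2365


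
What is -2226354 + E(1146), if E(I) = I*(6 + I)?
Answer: -906162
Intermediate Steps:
-2226354 + E(1146) = -2226354 + 1146*(6 + 1146) = -2226354 + 1146*1152 = -2226354 + 1320192 = -906162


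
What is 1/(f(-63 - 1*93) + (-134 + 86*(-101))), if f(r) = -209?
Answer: -1/9029 ≈ -0.00011075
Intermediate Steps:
1/(f(-63 - 1*93) + (-134 + 86*(-101))) = 1/(-209 + (-134 + 86*(-101))) = 1/(-209 + (-134 - 8686)) = 1/(-209 - 8820) = 1/(-9029) = -1/9029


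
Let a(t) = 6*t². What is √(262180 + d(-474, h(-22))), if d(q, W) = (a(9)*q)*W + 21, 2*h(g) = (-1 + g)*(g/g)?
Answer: √2911387 ≈ 1706.3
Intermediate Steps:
h(g) = -½ + g/2 (h(g) = ((-1 + g)*(g/g))/2 = ((-1 + g)*1)/2 = (-1 + g)/2 = -½ + g/2)
d(q, W) = 21 + 486*W*q (d(q, W) = ((6*9²)*q)*W + 21 = ((6*81)*q)*W + 21 = (486*q)*W + 21 = 486*W*q + 21 = 21 + 486*W*q)
√(262180 + d(-474, h(-22))) = √(262180 + (21 + 486*(-½ + (½)*(-22))*(-474))) = √(262180 + (21 + 486*(-½ - 11)*(-474))) = √(262180 + (21 + 486*(-23/2)*(-474))) = √(262180 + (21 + 2649186)) = √(262180 + 2649207) = √2911387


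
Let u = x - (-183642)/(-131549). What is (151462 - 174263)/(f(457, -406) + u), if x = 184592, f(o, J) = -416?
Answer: -2999448749/24227984982 ≈ -0.12380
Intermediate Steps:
u = 24282709366/131549 (u = 184592 - (-183642)/(-131549) = 184592 - (-183642)*(-1)/131549 = 184592 - 1*183642/131549 = 184592 - 183642/131549 = 24282709366/131549 ≈ 1.8459e+5)
(151462 - 174263)/(f(457, -406) + u) = (151462 - 174263)/(-416 + 24282709366/131549) = -22801/24227984982/131549 = -22801*131549/24227984982 = -2999448749/24227984982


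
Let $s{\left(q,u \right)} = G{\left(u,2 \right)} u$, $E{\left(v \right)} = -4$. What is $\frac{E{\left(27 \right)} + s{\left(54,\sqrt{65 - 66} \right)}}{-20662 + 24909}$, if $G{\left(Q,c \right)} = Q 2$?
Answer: $- \frac{6}{4247} \approx -0.0014128$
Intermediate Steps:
$G{\left(Q,c \right)} = 2 Q$
$s{\left(q,u \right)} = 2 u^{2}$ ($s{\left(q,u \right)} = 2 u u = 2 u^{2}$)
$\frac{E{\left(27 \right)} + s{\left(54,\sqrt{65 - 66} \right)}}{-20662 + 24909} = \frac{-4 + 2 \left(\sqrt{65 - 66}\right)^{2}}{-20662 + 24909} = \frac{-4 + 2 \left(\sqrt{-1}\right)^{2}}{4247} = \left(-4 + 2 i^{2}\right) \frac{1}{4247} = \left(-4 + 2 \left(-1\right)\right) \frac{1}{4247} = \left(-4 - 2\right) \frac{1}{4247} = \left(-6\right) \frac{1}{4247} = - \frac{6}{4247}$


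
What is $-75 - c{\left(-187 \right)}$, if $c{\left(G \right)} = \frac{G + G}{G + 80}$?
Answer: $- \frac{8399}{107} \approx -78.495$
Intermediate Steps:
$c{\left(G \right)} = \frac{2 G}{80 + G}$
$-75 - c{\left(-187 \right)} = -75 - 2 \left(-187\right) \frac{1}{80 - 187} = -75 - 2 \left(-187\right) \frac{1}{-107} = -75 - 2 \left(-187\right) \left(- \frac{1}{107}\right) = -75 - \frac{374}{107} = - \frac{8399}{107}$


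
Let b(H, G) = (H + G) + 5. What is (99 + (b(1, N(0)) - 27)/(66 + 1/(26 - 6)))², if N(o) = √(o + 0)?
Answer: 16993468881/1745041 ≈ 9738.2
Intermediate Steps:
N(o) = √o
b(H, G) = 5 + G + H (b(H, G) = (G + H) + 5 = 5 + G + H)
(99 + (b(1, N(0)) - 27)/(66 + 1/(26 - 6)))² = (99 + ((5 + √0 + 1) - 27)/(66 + 1/(26 - 6)))² = (99 + ((5 + 0 + 1) - 27)/(66 + 1/20))² = (99 + (6 - 27)/(66 + 1/20))² = (99 - 21/1321/20)² = (99 - 21*20/1321)² = (99 - 420/1321)² = (130359/1321)² = 16993468881/1745041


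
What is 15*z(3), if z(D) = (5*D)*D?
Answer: 675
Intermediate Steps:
z(D) = 5*D²
15*z(3) = 15*(5*3²) = 15*(5*9) = 15*45 = 675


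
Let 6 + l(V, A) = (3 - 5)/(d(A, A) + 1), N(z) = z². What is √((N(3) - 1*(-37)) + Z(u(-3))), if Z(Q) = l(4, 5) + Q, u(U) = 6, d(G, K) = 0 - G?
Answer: √186/2 ≈ 6.8191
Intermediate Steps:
d(G, K) = -G
l(V, A) = -6 - 2/(1 - A) (l(V, A) = -6 + (3 - 5)/(-A + 1) = -6 - 2/(1 - A))
Z(Q) = -11/2 + Q (Z(Q) = 2*(4 - 3*5)/(-1 + 5) + Q = 2*(4 - 15)/4 + Q = 2*(¼)*(-11) + Q = -11/2 + Q)
√((N(3) - 1*(-37)) + Z(u(-3))) = √((3² - 1*(-37)) + (-11/2 + 6)) = √((9 + 37) + ½) = √(46 + ½) = √(93/2) = √186/2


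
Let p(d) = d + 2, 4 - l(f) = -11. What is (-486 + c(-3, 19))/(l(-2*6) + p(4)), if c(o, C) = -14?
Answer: -500/21 ≈ -23.810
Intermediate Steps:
l(f) = 15 (l(f) = 4 - 1*(-11) = 4 + 11 = 15)
p(d) = 2 + d
(-486 + c(-3, 19))/(l(-2*6) + p(4)) = (-486 - 14)/(15 + (2 + 4)) = -500/(15 + 6) = -500/21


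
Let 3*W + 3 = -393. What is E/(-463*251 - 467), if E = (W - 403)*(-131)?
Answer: -14017/23336 ≈ -0.60066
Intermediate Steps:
W = -132 (W = -1 + (1/3)*(-393) = -1 - 131 = -132)
E = 70085 (E = (-132 - 403)*(-131) = -535*(-131) = 70085)
E/(-463*251 - 467) = 70085/(-463*251 - 467) = 70085/(-116213 - 467) = 70085/(-116680) = 70085*(-1/116680) = -14017/23336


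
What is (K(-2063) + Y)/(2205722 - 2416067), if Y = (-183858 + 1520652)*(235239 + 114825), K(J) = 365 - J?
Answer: -467963457244/210345 ≈ -2.2247e+6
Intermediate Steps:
Y = 467963454816 (Y = 1336794*350064 = 467963454816)
(K(-2063) + Y)/(2205722 - 2416067) = ((365 - 1*(-2063)) + 467963454816)/(2205722 - 2416067) = ((365 + 2063) + 467963454816)/(-210345) = (2428 + 467963454816)*(-1/210345) = 467963457244*(-1/210345) = -467963457244/210345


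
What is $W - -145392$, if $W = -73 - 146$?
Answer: $145173$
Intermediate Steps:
$W = -219$ ($W = -73 - 146 = -219$)
$W - -145392 = -219 - -145392 = -219 + 145392 = 145173$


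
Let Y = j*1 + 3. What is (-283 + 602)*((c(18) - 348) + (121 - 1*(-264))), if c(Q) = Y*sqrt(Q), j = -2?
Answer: 11803 + 957*sqrt(2) ≈ 13156.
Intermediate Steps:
Y = 1 (Y = -2*1 + 3 = -2 + 3 = 1)
c(Q) = sqrt(Q) (c(Q) = 1*sqrt(Q) = sqrt(Q))
(-283 + 602)*((c(18) - 348) + (121 - 1*(-264))) = (-283 + 602)*((sqrt(18) - 348) + (121 - 1*(-264))) = 319*((3*sqrt(2) - 348) + (121 + 264)) = 319*((-348 + 3*sqrt(2)) + 385) = 319*(37 + 3*sqrt(2)) = 11803 + 957*sqrt(2)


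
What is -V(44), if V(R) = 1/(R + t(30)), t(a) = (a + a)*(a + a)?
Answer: -1/3644 ≈ -0.00027442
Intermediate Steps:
t(a) = 4*a² (t(a) = (2*a)*(2*a) = 4*a²)
V(R) = 1/(3600 + R) (V(R) = 1/(R + 4*30²) = 1/(R + 4*900) = 1/(R + 3600) = 1/(3600 + R))
-V(44) = -1/(3600 + 44) = -1/3644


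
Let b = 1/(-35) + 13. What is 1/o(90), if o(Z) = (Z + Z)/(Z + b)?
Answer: 901/1575 ≈ 0.57206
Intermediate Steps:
b = 454/35 (b = -1/35 + 13 = 454/35 ≈ 12.971)
o(Z) = 2*Z/(454/35 + Z) (o(Z) = (Z + Z)/(Z + 454/35) = (2*Z)/(454/35 + Z) = 2*Z/(454/35 + Z))
1/o(90) = 1/(70*90/(454 + 35*90)) = 1/(70*90/(454 + 3150)) = 1/(70*90/3604) = 1/(70*90*(1/3604)) = 1/(1575/901) = 901/1575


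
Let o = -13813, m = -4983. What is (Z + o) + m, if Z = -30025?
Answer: -48821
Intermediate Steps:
(Z + o) + m = (-30025 - 13813) - 4983 = -43838 - 4983 = -48821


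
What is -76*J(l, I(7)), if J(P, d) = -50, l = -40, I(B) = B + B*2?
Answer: 3800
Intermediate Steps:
I(B) = 3*B (I(B) = B + 2*B = 3*B)
-76*J(l, I(7)) = -76*(-50) = 3800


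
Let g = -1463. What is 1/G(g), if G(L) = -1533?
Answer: -1/1533 ≈ -0.00065232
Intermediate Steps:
1/G(g) = 1/(-1533) = -1/1533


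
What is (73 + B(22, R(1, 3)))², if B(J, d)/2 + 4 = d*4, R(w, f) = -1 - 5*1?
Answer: 289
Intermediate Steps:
R(w, f) = -6 (R(w, f) = -1 - 5 = -6)
B(J, d) = -8 + 8*d (B(J, d) = -8 + 2*(d*4) = -8 + 2*(4*d) = -8 + 8*d)
(73 + B(22, R(1, 3)))² = (73 + (-8 + 8*(-6)))² = (73 + (-8 - 48))² = (73 - 56)² = 17² = 289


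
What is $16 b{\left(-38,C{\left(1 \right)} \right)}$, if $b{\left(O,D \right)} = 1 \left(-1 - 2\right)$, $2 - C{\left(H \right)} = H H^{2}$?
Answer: $-48$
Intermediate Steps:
$C{\left(H \right)} = 2 - H^{3}$ ($C{\left(H \right)} = 2 - H H^{2} = 2 - H^{3}$)
$b{\left(O,D \right)} = -3$ ($b{\left(O,D \right)} = 1 \left(-3\right) = -3$)
$16 b{\left(-38,C{\left(1 \right)} \right)} = 16 \left(-3\right) = -48$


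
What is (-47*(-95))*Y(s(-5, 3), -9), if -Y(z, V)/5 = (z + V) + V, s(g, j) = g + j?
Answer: 446500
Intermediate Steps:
Y(z, V) = -10*V - 5*z (Y(z, V) = -5*((z + V) + V) = -5*((V + z) + V) = -5*(z + 2*V) = -10*V - 5*z)
(-47*(-95))*Y(s(-5, 3), -9) = (-47*(-95))*(-10*(-9) - 5*(-5 + 3)) = 4465*(90 - 5*(-2)) = 4465*(90 + 10) = 4465*100 = 446500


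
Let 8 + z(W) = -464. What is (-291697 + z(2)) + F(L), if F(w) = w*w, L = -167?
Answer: -264280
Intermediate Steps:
z(W) = -472 (z(W) = -8 - 464 = -472)
F(w) = w²
(-291697 + z(2)) + F(L) = (-291697 - 472) + (-167)² = -292169 + 27889 = -264280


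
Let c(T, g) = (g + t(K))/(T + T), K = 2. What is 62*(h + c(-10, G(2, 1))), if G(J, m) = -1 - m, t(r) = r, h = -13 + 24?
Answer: 682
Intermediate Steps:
h = 11
c(T, g) = (2 + g)/(2*T) (c(T, g) = (g + 2)/(T + T) = (2 + g)/((2*T)) = (2 + g)*(1/(2*T)) = (2 + g)/(2*T))
62*(h + c(-10, G(2, 1))) = 62*(11 + (½)*(2 + (-1 - 1*1))/(-10)) = 62*(11 + (½)*(-⅒)*(2 + (-1 - 1))) = 62*(11 + (½)*(-⅒)*(2 - 2)) = 62*(11 + (½)*(-⅒)*0) = 62*(11 + 0) = 62*11 = 682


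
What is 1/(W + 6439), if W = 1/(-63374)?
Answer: 63374/408065185 ≈ 0.00015530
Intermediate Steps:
W = -1/63374 ≈ -1.5779e-5
1/(W + 6439) = 1/(-1/63374 + 6439) = 1/(408065185/63374) = 63374/408065185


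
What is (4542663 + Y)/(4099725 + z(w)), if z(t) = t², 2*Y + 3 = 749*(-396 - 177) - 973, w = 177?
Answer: 8655173/8262108 ≈ 1.0476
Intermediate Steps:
Y = -430153/2 (Y = -3/2 + (749*(-396 - 177) - 973)/2 = -3/2 + (749*(-573) - 973)/2 = -3/2 + (-429177 - 973)/2 = -3/2 + (½)*(-430150) = -3/2 - 215075 = -430153/2 ≈ -2.1508e+5)
(4542663 + Y)/(4099725 + z(w)) = (4542663 - 430153/2)/(4099725 + 177²) = 8655173/(2*(4099725 + 31329)) = (8655173/2)/4131054 = (8655173/2)*(1/4131054) = 8655173/8262108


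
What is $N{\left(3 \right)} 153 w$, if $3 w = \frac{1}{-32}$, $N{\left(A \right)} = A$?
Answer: $- \frac{153}{32} \approx -4.7813$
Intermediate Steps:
$w = - \frac{1}{96}$ ($w = \frac{1}{3 \left(-32\right)} = \frac{1}{3} \left(- \frac{1}{32}\right) = - \frac{1}{96} \approx -0.010417$)
$N{\left(3 \right)} 153 w = 3 \cdot 153 \left(- \frac{1}{96}\right) = 459 \left(- \frac{1}{96}\right) = - \frac{153}{32}$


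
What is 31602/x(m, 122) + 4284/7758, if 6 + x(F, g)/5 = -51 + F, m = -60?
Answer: -4493744/84045 ≈ -53.468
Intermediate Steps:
x(F, g) = -285 + 5*F (x(F, g) = -30 + 5*(-51 + F) = -30 + (-255 + 5*F) = -285 + 5*F)
31602/x(m, 122) + 4284/7758 = 31602/(-285 + 5*(-60)) + 4284/7758 = 31602/(-285 - 300) + 4284*(1/7758) = 31602/(-585) + 238/431 = 31602*(-1/585) + 238/431 = -10534/195 + 238/431 = -4493744/84045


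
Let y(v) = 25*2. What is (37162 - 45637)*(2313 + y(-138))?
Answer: -20026425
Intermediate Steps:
y(v) = 50
(37162 - 45637)*(2313 + y(-138)) = (37162 - 45637)*(2313 + 50) = -8475*2363 = -20026425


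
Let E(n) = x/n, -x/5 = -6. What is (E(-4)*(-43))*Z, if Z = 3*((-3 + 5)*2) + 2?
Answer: 4515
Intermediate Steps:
x = 30 (x = -5*(-6) = 30)
E(n) = 30/n
Z = 14 (Z = 3*(2*2) + 2 = 3*4 + 2 = 12 + 2 = 14)
(E(-4)*(-43))*Z = ((30/(-4))*(-43))*14 = ((30*(-1/4))*(-43))*14 = -15/2*(-43)*14 = (645/2)*14 = 4515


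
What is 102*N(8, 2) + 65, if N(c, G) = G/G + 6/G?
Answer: 473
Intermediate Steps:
N(c, G) = 1 + 6/G
102*N(8, 2) + 65 = 102*((6 + 2)/2) + 65 = 102*((½)*8) + 65 = 102*4 + 65 = 408 + 65 = 473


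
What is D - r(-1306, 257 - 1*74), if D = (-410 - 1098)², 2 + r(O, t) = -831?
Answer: 2274897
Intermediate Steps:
r(O, t) = -833 (r(O, t) = -2 - 831 = -833)
D = 2274064 (D = (-1508)² = 2274064)
D - r(-1306, 257 - 1*74) = 2274064 - 1*(-833) = 2274064 + 833 = 2274897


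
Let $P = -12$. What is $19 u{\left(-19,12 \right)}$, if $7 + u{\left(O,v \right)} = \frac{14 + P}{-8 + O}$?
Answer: $- \frac{3629}{27} \approx -134.41$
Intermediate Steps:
$u{\left(O,v \right)} = -7 + \frac{2}{-8 + O}$ ($u{\left(O,v \right)} = -7 + \frac{14 - 12}{-8 + O} = -7 + \frac{2}{-8 + O}$)
$19 u{\left(-19,12 \right)} = 19 \frac{58 - -133}{-8 - 19} = 19 \frac{58 + 133}{-27} = 19 \left(\left(- \frac{1}{27}\right) 191\right) = 19 \left(- \frac{191}{27}\right) = - \frac{3629}{27}$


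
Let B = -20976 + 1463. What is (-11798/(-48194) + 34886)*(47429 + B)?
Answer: 23467692625356/24097 ≈ 9.7388e+8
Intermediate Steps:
B = -19513
(-11798/(-48194) + 34886)*(47429 + B) = (-11798/(-48194) + 34886)*(47429 - 19513) = (-11798*(-1/48194) + 34886)*27916 = (5899/24097 + 34886)*27916 = (840653841/24097)*27916 = 23467692625356/24097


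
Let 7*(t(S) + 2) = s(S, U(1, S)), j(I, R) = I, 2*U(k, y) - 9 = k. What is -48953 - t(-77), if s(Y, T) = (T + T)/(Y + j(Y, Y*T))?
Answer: -26384584/539 ≈ -48951.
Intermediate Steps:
U(k, y) = 9/2 + k/2
s(Y, T) = T/Y (s(Y, T) = (T + T)/(Y + Y) = (2*T)/((2*Y)) = (2*T)*(1/(2*Y)) = T/Y)
t(S) = -2 + 5/(7*S) (t(S) = -2 + ((9/2 + (1/2)*1)/S)/7 = -2 + ((9/2 + 1/2)/S)/7 = -2 + (5/S)/7 = -2 + 5/(7*S))
-48953 - t(-77) = -48953 - (-2 + (5/7)/(-77)) = -48953 - (-2 + (5/7)*(-1/77)) = -48953 - (-2 - 5/539) = -48953 - 1*(-1083/539) = -48953 + 1083/539 = -26384584/539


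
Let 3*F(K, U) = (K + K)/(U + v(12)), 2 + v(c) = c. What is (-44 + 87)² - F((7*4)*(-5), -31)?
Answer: 16601/9 ≈ 1844.6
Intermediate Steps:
v(c) = -2 + c
F(K, U) = 2*K/(3*(10 + U)) (F(K, U) = ((K + K)/(U + (-2 + 12)))/3 = ((2*K)/(U + 10))/3 = ((2*K)/(10 + U))/3 = (2*K/(10 + U))/3 = 2*K/(3*(10 + U)))
(-44 + 87)² - F((7*4)*(-5), -31) = (-44 + 87)² - 2*(7*4)*(-5)/(3*(10 - 31)) = 43² - 2*28*(-5)/(3*(-21)) = 1849 - 2*(-140)*(-1)/(3*21) = 1849 - 1*40/9 = 1849 - 40/9 = 16601/9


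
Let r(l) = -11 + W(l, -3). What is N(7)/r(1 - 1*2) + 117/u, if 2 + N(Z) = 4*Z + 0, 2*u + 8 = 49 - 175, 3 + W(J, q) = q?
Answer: -3731/1139 ≈ -3.2757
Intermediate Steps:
W(J, q) = -3 + q
u = -67 (u = -4 + (49 - 175)/2 = -4 + (½)*(-126) = -4 - 63 = -67)
N(Z) = -2 + 4*Z (N(Z) = -2 + (4*Z + 0) = -2 + 4*Z)
r(l) = -17 (r(l) = -11 + (-3 - 3) = -11 - 6 = -17)
N(7)/r(1 - 1*2) + 117/u = (-2 + 4*7)/(-17) + 117/(-67) = (-2 + 28)*(-1/17) + 117*(-1/67) = 26*(-1/17) - 117/67 = -26/17 - 117/67 = -3731/1139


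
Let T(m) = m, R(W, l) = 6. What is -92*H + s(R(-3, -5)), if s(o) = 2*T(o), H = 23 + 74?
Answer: -8912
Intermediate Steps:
H = 97
s(o) = 2*o
-92*H + s(R(-3, -5)) = -92*97 + 2*6 = -8924 + 12 = -8912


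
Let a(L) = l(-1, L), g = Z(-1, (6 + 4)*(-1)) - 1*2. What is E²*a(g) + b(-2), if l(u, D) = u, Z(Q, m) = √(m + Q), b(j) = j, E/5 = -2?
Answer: -102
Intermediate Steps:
E = -10 (E = 5*(-2) = -10)
Z(Q, m) = √(Q + m)
g = -2 + I*√11 (g = √(-1 + (6 + 4)*(-1)) - 1*2 = √(-1 + 10*(-1)) - 2 = √(-1 - 10) - 2 = √(-11) - 2 = I*√11 - 2 = -2 + I*√11 ≈ -2.0 + 3.3166*I)
a(L) = -1
E²*a(g) + b(-2) = (-10)²*(-1) - 2 = 100*(-1) - 2 = -100 - 2 = -102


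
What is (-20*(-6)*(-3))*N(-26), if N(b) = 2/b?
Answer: 360/13 ≈ 27.692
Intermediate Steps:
(-20*(-6)*(-3))*N(-26) = (-20*(-6)*(-3))*(2/(-26)) = (120*(-3))*(2*(-1/26)) = -360*(-1/13) = 360/13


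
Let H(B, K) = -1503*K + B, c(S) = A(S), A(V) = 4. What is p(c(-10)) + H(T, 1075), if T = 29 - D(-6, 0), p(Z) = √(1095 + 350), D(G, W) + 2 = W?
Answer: -1615694 + 17*√5 ≈ -1.6157e+6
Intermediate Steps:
D(G, W) = -2 + W
c(S) = 4
p(Z) = 17*√5 (p(Z) = √1445 = 17*√5)
T = 31 (T = 29 - (-2 + 0) = 29 - 1*(-2) = 29 + 2 = 31)
H(B, K) = B - 1503*K
p(c(-10)) + H(T, 1075) = 17*√5 + (31 - 1503*1075) = 17*√5 + (31 - 1615725) = 17*√5 - 1615694 = -1615694 + 17*√5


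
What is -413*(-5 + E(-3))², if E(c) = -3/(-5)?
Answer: -199892/25 ≈ -7995.7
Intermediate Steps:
E(c) = ⅗ (E(c) = -3*(-⅕) = ⅗)
-413*(-5 + E(-3))² = -413*(-5 + ⅗)² = -413*(-22/5)² = -413*484/25 = -199892/25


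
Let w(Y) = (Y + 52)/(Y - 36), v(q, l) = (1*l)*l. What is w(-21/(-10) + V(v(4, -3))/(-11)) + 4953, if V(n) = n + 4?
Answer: 19107806/3859 ≈ 4951.5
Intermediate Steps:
v(q, l) = l² (v(q, l) = l*l = l²)
V(n) = 4 + n
w(Y) = (52 + Y)/(-36 + Y)
w(-21/(-10) + V(v(4, -3))/(-11)) + 4953 = (52 + (-21/(-10) + (4 + (-3)²)/(-11)))/(-36 + (-21/(-10) + (4 + (-3)²)/(-11))) + 4953 = (52 + (-21*(-⅒) + (4 + 9)*(-1/11)))/(-36 + (-21*(-⅒) + (4 + 9)*(-1/11))) + 4953 = (52 + (21/10 + 13*(-1/11)))/(-36 + (21/10 + 13*(-1/11))) + 4953 = (52 + (21/10 - 13/11))/(-36 + (21/10 - 13/11)) + 4953 = (52 + 101/110)/(-36 + 101/110) + 4953 = (5821/110)/(-3859/110) + 4953 = -110/3859*5821/110 + 4953 = -5821/3859 + 4953 = 19107806/3859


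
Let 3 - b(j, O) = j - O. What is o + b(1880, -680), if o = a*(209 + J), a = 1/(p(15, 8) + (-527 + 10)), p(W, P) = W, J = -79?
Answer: -641872/251 ≈ -2557.3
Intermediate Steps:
b(j, O) = 3 + O - j (b(j, O) = 3 - (j - O) = 3 + (O - j) = 3 + O - j)
a = -1/502 (a = 1/(15 + (-527 + 10)) = 1/(15 - 517) = 1/(-502) = -1/502 ≈ -0.0019920)
o = -65/251 (o = -(209 - 79)/502 = -1/502*130 = -65/251 ≈ -0.25896)
o + b(1880, -680) = -65/251 + (3 - 680 - 1*1880) = -65/251 + (3 - 680 - 1880) = -65/251 - 2557 = -641872/251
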